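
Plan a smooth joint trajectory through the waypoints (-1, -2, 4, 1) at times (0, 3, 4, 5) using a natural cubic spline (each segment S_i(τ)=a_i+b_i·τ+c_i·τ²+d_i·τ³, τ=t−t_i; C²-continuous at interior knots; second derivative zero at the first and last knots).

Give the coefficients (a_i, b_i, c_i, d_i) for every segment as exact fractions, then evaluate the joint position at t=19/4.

Δ: Δ0=-1/3, Δ1=6, Δ2=-3
row 1: diag=8, rhs=38; c'=1/8, d'=19/4
row 2: denom=4−1·1/8=31/8; d'=(-54−1·19/4)/(31/8)=-470/31
back: M2=-470/31
back: M1=19/4−1/8·-470/31=206/31
M: M0=0, M1=206/31, M2=-470/31, M3=0
seg 0: a=-1, c=M0/2=0, d=(M1−M0)/(6·3)=103/279, b=Δ0−h0·(2M0+M1)/6=-340/93
seg 1: a=-2, c=M1/2=103/31, d=(M2−M1)/(6·1)=-338/93, b=Δ1−h1·(2M1+M2)/6=587/93
seg 2: a=4, c=M2/2=-235/31, d=(M3−M2)/(6·1)=235/93, b=Δ2−h2·(2M2+M3)/6=191/93
t_q=19/4 → seg 2, τ=3/4; S=4+191/93·τ+-235/31·τ²+235/93·τ³=4647/1984

  seg 0: a=-1 b=-340/93 c=0 d=103/279
  seg 1: a=-2 b=587/93 c=103/31 d=-338/93
  seg 2: a=4 b=191/93 c=-235/31 d=235/93
S(19/4) = 4647/1984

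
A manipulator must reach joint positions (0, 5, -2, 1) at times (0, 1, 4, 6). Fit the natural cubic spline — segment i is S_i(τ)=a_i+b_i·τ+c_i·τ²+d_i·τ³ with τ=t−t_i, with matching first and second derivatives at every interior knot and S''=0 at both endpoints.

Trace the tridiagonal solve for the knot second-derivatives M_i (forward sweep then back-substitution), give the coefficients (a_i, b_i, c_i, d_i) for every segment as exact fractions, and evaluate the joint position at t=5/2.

  seg 0: a=0 b=2639/426 c=0 d=-509/426
  seg 1: a=5 b=556/213 c=-509/142 d=275/426
  seg 2: a=-2 b=-625/426 c=158/71 d=-79/213
S(5/2) = 3441/1136

Δ: Δ0=5, Δ1=-7/3, Δ2=3/2
row 1: diag=8, rhs=-44; c'=3/8, d'=-11/2
row 2: denom=10−3·3/8=71/8; d'=(23−3·-11/2)/(71/8)=316/71
back: M2=316/71
back: M1=-11/2−3/8·316/71=-509/71
M: M0=0, M1=-509/71, M2=316/71, M3=0
seg 0: a=0, c=M0/2=0, d=(M1−M0)/(6·1)=-509/426, b=Δ0−h0·(2M0+M1)/6=2639/426
seg 1: a=5, c=M1/2=-509/142, d=(M2−M1)/(6·3)=275/426, b=Δ1−h1·(2M1+M2)/6=556/213
seg 2: a=-2, c=M2/2=158/71, d=(M3−M2)/(6·2)=-79/213, b=Δ2−h2·(2M2+M3)/6=-625/426
t_q=5/2 → seg 1, τ=3/2; S=5+556/213·τ+-509/142·τ²+275/426·τ³=3441/1136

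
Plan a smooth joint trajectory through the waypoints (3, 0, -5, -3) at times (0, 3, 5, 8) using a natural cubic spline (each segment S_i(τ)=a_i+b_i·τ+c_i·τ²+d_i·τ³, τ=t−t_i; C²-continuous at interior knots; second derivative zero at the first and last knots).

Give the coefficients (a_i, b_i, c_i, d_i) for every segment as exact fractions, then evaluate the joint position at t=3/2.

Δ: Δ0=-1, Δ1=-5/2, Δ2=2/3
row 1: diag=10, rhs=-9; c'=1/5, d'=-9/10
row 2: denom=10−2·1/5=48/5; d'=(19−2·-9/10)/(48/5)=13/6
back: M2=13/6
back: M1=-9/10−1/5·13/6=-4/3
M: M0=0, M1=-4/3, M2=13/6, M3=0
seg 0: a=3, c=M0/2=0, d=(M1−M0)/(6·3)=-2/27, b=Δ0−h0·(2M0+M1)/6=-1/3
seg 1: a=0, c=M1/2=-2/3, d=(M2−M1)/(6·2)=7/24, b=Δ1−h1·(2M1+M2)/6=-7/3
seg 2: a=-5, c=M2/2=13/12, d=(M3−M2)/(6·3)=-13/108, b=Δ2−h2·(2M2+M3)/6=-3/2
t_q=3/2 → seg 0, τ=3/2; S=3+-1/3·τ+0·τ²+-2/27·τ³=9/4

  seg 0: a=3 b=-1/3 c=0 d=-2/27
  seg 1: a=0 b=-7/3 c=-2/3 d=7/24
  seg 2: a=-5 b=-3/2 c=13/12 d=-13/108
S(3/2) = 9/4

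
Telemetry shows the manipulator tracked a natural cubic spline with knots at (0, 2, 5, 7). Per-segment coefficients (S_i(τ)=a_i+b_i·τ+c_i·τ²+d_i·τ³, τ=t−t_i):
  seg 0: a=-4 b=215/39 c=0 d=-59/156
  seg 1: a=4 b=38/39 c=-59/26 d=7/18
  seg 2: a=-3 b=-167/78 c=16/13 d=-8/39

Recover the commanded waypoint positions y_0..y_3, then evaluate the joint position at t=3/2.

y_0 = S_0(0) = a_0 = -4
y_1 = S_1(0) = a_1 = 4
y_2 = S_2(0) = a_2 = -3
y_3 = S_2(2) = -4
t_q=3/2 is in segment 0 (τ=3/2); S_0(τ)=1245/416

y_0=-4 y_1=4 y_2=-3 y_3=-4
S(3/2) = 1245/416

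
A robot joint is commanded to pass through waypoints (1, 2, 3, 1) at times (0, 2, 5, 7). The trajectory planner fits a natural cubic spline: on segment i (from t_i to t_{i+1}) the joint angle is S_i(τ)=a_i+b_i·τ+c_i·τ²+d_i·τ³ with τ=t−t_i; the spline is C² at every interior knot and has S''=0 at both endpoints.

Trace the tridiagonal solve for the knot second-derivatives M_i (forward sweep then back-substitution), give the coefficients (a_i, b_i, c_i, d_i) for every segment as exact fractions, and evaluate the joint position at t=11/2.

  seg 0: a=1 b=35/78 c=0 d=1/78
  seg 1: a=2 b=47/78 c=1/13 d=-1/18
  seg 2: a=3 b=-17/39 c=-11/26 d=11/156
S(11/2) = 1117/416

Δ: Δ0=1/2, Δ1=1/3, Δ2=-1
row 1: diag=10, rhs=-1; c'=3/10, d'=-1/10
row 2: denom=10−3·3/10=91/10; d'=(-8−3·-1/10)/(91/10)=-11/13
back: M2=-11/13
back: M1=-1/10−3/10·-11/13=2/13
M: M0=0, M1=2/13, M2=-11/13, M3=0
seg 0: a=1, c=M0/2=0, d=(M1−M0)/(6·2)=1/78, b=Δ0−h0·(2M0+M1)/6=35/78
seg 1: a=2, c=M1/2=1/13, d=(M2−M1)/(6·3)=-1/18, b=Δ1−h1·(2M1+M2)/6=47/78
seg 2: a=3, c=M2/2=-11/26, d=(M3−M2)/(6·2)=11/156, b=Δ2−h2·(2M2+M3)/6=-17/39
t_q=11/2 → seg 2, τ=1/2; S=3+-17/39·τ+-11/26·τ²+11/156·τ³=1117/416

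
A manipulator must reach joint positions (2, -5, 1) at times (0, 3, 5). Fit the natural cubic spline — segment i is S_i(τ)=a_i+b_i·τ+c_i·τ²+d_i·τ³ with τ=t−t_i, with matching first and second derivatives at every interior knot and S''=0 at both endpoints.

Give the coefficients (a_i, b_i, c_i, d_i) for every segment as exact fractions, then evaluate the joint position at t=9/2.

Δ: Δ0=-7/3, Δ1=3
row 1: diag=10, rhs=32; c'=1/5, d'=16/5
back: M1=16/5
M: M0=0, M1=16/5, M2=0
seg 0: a=2, c=M0/2=0, d=(M1−M0)/(6·3)=8/45, b=Δ0−h0·(2M0+M1)/6=-59/15
seg 1: a=-5, c=M1/2=8/5, d=(M2−M1)/(6·2)=-4/15, b=Δ1−h1·(2M1+M2)/6=13/15
t_q=9/2 → seg 1, τ=3/2; S=-5+13/15·τ+8/5·τ²+-4/15·τ³=-1

  seg 0: a=2 b=-59/15 c=0 d=8/45
  seg 1: a=-5 b=13/15 c=8/5 d=-4/15
S(9/2) = -1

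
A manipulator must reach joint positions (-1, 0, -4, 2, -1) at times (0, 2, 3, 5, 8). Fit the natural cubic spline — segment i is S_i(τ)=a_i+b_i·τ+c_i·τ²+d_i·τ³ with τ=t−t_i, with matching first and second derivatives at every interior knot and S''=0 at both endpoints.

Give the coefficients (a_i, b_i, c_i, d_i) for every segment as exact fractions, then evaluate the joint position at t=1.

  seg 0: a=-1 b=823/326 c=0 d=-165/326
  seg 1: a=0 b=-1157/326 c=-495/163 d=843/326
  seg 2: a=-4 b=-304/163 c=1539/326 d=-373/326
  seg 3: a=2 b=536/163 c=-699/326 d=233/978
S(1) = 166/163

Δ: Δ0=1/2, Δ1=-4, Δ2=3, Δ3=-1
row 1: diag=6, rhs=-27; c'=1/6, d'=-9/2
row 2: denom=6−1·1/6=35/6; d'=(42−1·-9/2)/(35/6)=279/35
row 3: denom=10−2·12/35=326/35; d'=(-24−2·279/35)/(326/35)=-699/163
back: M3=-699/163
back: M2=279/35−12/35·-699/163=1539/163
back: M1=-9/2−1/6·1539/163=-990/163
M: M0=0, M1=-990/163, M2=1539/163, M3=-699/163, M4=0
seg 0: a=-1, c=M0/2=0, d=(M1−M0)/(6·2)=-165/326, b=Δ0−h0·(2M0+M1)/6=823/326
seg 1: a=0, c=M1/2=-495/163, d=(M2−M1)/(6·1)=843/326, b=Δ1−h1·(2M1+M2)/6=-1157/326
seg 2: a=-4, c=M2/2=1539/326, d=(M3−M2)/(6·2)=-373/326, b=Δ2−h2·(2M2+M3)/6=-304/163
seg 3: a=2, c=M3/2=-699/326, d=(M4−M3)/(6·3)=233/978, b=Δ3−h3·(2M3+M4)/6=536/163
t_q=1 → seg 0, τ=1; S=-1+823/326·τ+0·τ²+-165/326·τ³=166/163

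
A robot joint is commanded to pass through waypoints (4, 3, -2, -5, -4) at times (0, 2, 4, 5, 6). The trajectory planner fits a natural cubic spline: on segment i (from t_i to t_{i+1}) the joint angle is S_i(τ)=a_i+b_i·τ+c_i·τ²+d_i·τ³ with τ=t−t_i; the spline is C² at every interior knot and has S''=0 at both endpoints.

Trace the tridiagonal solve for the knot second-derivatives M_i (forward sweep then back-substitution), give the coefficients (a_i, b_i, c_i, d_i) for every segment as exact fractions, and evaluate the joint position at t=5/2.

Δ: Δ0=-1/2, Δ1=-5/2, Δ2=-3, Δ3=1
row 1: diag=8, rhs=-12; c'=1/4, d'=-3/2
row 2: denom=6−2·1/4=11/2; d'=(-3−2·-3/2)/(11/2)=0
row 3: denom=4−1·2/11=42/11; d'=(24−1·0)/(42/11)=44/7
back: M3=44/7
back: M2=0−2/11·44/7=-8/7
back: M1=-3/2−1/4·-8/7=-17/14
M: M0=0, M1=-17/14, M2=-8/7, M3=44/7, M4=0
seg 0: a=4, c=M0/2=0, d=(M1−M0)/(6·2)=-17/168, b=Δ0−h0·(2M0+M1)/6=-2/21
seg 1: a=3, c=M1/2=-17/28, d=(M2−M1)/(6·2)=1/168, b=Δ1−h1·(2M1+M2)/6=-55/42
seg 2: a=-2, c=M2/2=-4/7, d=(M3−M2)/(6·1)=26/21, b=Δ2−h2·(2M2+M3)/6=-11/3
seg 3: a=-5, c=M3/2=22/7, d=(M4−M3)/(6·1)=-22/21, b=Δ3−h3·(2M3+M4)/6=-23/21
t_q=5/2 → seg 1, τ=1/2; S=3+-55/42·τ+-17/28·τ²+1/168·τ³=983/448

  seg 0: a=4 b=-2/21 c=0 d=-17/168
  seg 1: a=3 b=-55/42 c=-17/28 d=1/168
  seg 2: a=-2 b=-11/3 c=-4/7 d=26/21
  seg 3: a=-5 b=-23/21 c=22/7 d=-22/21
S(5/2) = 983/448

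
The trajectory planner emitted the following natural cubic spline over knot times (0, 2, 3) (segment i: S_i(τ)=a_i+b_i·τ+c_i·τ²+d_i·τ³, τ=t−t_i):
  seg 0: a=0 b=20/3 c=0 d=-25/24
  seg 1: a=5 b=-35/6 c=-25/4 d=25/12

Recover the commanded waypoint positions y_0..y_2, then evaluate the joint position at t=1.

y_0 = S_0(0) = a_0 = 0
y_1 = S_1(0) = a_1 = 5
y_2 = S_1(1) = -5
t_q=1 is in segment 0 (τ=1); S_0(τ)=45/8

y_0=0 y_1=5 y_2=-5
S(1) = 45/8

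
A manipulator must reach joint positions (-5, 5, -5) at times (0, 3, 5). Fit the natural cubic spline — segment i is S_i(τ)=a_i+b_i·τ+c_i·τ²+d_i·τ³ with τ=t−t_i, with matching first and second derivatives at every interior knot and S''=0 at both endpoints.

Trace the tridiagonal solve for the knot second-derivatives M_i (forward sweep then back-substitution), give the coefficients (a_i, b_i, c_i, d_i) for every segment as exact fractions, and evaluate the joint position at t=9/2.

Δ: Δ0=10/3, Δ1=-5
row 1: diag=10, rhs=-50; c'=1/5, d'=-5
back: M1=-5
M: M0=0, M1=-5, M2=0
seg 0: a=-5, c=M0/2=0, d=(M1−M0)/(6·3)=-5/18, b=Δ0−h0·(2M0+M1)/6=35/6
seg 1: a=5, c=M1/2=-5/2, d=(M2−M1)/(6·2)=5/12, b=Δ1−h1·(2M1+M2)/6=-5/3
t_q=9/2 → seg 1, τ=3/2; S=5+-5/3·τ+-5/2·τ²+5/12·τ³=-55/32

  seg 0: a=-5 b=35/6 c=0 d=-5/18
  seg 1: a=5 b=-5/3 c=-5/2 d=5/12
S(9/2) = -55/32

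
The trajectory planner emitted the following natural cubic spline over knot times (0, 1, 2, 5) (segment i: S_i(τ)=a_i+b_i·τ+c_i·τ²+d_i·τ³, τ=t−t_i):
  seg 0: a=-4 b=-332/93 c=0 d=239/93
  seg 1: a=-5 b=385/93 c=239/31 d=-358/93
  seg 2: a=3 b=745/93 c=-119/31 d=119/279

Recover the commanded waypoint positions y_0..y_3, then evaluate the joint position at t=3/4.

y_0 = S_0(0) = a_0 = -4
y_1 = S_1(0) = a_1 = -5
y_2 = S_2(0) = a_2 = 3
y_3 = S_2(3) = 4
t_q=3/4 is in segment 0 (τ=3/4); S_0(τ)=-11097/1984

y_0=-4 y_1=-5 y_2=3 y_3=4
S(3/4) = -11097/1984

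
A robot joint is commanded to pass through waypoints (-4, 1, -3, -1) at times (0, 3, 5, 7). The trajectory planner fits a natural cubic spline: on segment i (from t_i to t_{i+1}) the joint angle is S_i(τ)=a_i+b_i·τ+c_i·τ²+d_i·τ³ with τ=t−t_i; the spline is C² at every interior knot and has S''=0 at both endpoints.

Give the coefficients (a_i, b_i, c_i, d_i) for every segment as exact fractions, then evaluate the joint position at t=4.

Δ: Δ0=5/3, Δ1=-2, Δ2=1
row 1: diag=10, rhs=-22; c'=1/5, d'=-11/5
row 2: denom=8−2·1/5=38/5; d'=(18−2·-11/5)/(38/5)=56/19
back: M2=56/19
back: M1=-11/5−1/5·56/19=-53/19
M: M0=0, M1=-53/19, M2=56/19, M3=0
seg 0: a=-4, c=M0/2=0, d=(M1−M0)/(6·3)=-53/342, b=Δ0−h0·(2M0+M1)/6=349/114
seg 1: a=1, c=M1/2=-53/38, d=(M2−M1)/(6·2)=109/228, b=Δ1−h1·(2M1+M2)/6=-64/57
seg 2: a=-3, c=M2/2=28/19, d=(M3−M2)/(6·2)=-14/57, b=Δ2−h2·(2M2+M3)/6=-55/57
t_q=4 → seg 1, τ=1; S=1+-64/57·τ+-53/38·τ²+109/228·τ³=-79/76

  seg 0: a=-4 b=349/114 c=0 d=-53/342
  seg 1: a=1 b=-64/57 c=-53/38 d=109/228
  seg 2: a=-3 b=-55/57 c=28/19 d=-14/57
S(4) = -79/76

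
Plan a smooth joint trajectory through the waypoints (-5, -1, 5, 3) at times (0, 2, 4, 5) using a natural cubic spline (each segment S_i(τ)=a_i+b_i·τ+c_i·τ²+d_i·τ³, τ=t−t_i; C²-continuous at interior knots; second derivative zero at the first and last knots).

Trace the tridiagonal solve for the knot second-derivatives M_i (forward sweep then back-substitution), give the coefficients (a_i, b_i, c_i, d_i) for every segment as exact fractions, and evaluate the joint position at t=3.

Δ: Δ0=2, Δ1=3, Δ2=-2
row 1: diag=8, rhs=6; c'=1/4, d'=3/4
row 2: denom=6−2·1/4=11/2; d'=(-30−2·3/4)/(11/2)=-63/11
back: M2=-63/11
back: M1=3/4−1/4·-63/11=24/11
M: M0=0, M1=24/11, M2=-63/11, M3=0
seg 0: a=-5, c=M0/2=0, d=(M1−M0)/(6·2)=2/11, b=Δ0−h0·(2M0+M1)/6=14/11
seg 1: a=-1, c=M1/2=12/11, d=(M2−M1)/(6·2)=-29/44, b=Δ1−h1·(2M1+M2)/6=38/11
seg 2: a=5, c=M2/2=-63/22, d=(M3−M2)/(6·1)=21/22, b=Δ2−h2·(2M2+M3)/6=-1/11
t_q=3 → seg 1, τ=1; S=-1+38/11·τ+12/11·τ²+-29/44·τ³=127/44

  seg 0: a=-5 b=14/11 c=0 d=2/11
  seg 1: a=-1 b=38/11 c=12/11 d=-29/44
  seg 2: a=5 b=-1/11 c=-63/22 d=21/22
S(3) = 127/44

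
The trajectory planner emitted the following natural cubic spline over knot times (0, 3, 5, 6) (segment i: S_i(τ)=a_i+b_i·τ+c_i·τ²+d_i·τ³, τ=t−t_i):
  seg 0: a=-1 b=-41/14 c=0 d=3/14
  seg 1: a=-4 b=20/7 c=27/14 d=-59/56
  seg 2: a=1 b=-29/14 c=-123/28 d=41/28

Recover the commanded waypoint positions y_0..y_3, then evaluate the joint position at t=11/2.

y_0 = S_0(0) = a_0 = -1
y_1 = S_1(0) = a_1 = -4
y_2 = S_2(0) = a_2 = 1
y_3 = S_2(1) = -4
t_q=11/2 is in segment 2 (τ=1/2); S_2(τ)=-213/224

y_0=-1 y_1=-4 y_2=1 y_3=-4
S(11/2) = -213/224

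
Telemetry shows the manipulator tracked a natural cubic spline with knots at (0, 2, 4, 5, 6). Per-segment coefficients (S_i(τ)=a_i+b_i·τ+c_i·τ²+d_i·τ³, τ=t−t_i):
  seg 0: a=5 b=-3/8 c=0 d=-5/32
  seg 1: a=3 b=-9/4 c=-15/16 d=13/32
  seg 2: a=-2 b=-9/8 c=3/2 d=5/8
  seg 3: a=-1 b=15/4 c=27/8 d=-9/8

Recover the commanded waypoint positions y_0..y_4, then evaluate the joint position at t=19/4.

y_0 = S_0(0) = a_0 = 5
y_1 = S_1(0) = a_1 = 3
y_2 = S_2(0) = a_2 = -2
y_3 = S_3(0) = a_3 = -1
y_4 = S_3(1) = 5
t_q=19/4 is in segment 2 (τ=3/4); S_2(τ)=-889/512

y_0=5 y_1=3 y_2=-2 y_3=-1 y_4=5
S(19/4) = -889/512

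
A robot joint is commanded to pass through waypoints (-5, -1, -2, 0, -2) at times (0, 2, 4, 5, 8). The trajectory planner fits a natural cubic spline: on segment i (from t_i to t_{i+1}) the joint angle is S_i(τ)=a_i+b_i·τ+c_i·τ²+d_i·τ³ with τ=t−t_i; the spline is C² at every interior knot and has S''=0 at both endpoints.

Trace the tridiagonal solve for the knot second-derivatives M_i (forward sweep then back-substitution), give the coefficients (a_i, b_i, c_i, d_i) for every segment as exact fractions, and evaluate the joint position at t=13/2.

  seg 0: a=-5 b=3041/1032 c=0 d=-977/4128
  seg 1: a=-1 b=55/516 c=-977/688 d=2305/4128
  seg 2: a=-2 b=1163/1032 c=83/43 d=-1091/1032
  seg 3: a=0 b=937/516 c=-427/344 d=427/3096
S(13/2) = 1091/2752

Δ: Δ0=2, Δ1=-1/2, Δ2=2, Δ3=-2/3
row 1: diag=8, rhs=-15; c'=1/4, d'=-15/8
row 2: denom=6−2·1/4=11/2; d'=(15−2·-15/8)/(11/2)=75/22
row 3: denom=8−1·2/11=86/11; d'=(-16−1·75/22)/(86/11)=-427/172
back: M3=-427/172
back: M2=75/22−2/11·-427/172=166/43
back: M1=-15/8−1/4·166/43=-977/344
M: M0=0, M1=-977/344, M2=166/43, M3=-427/172, M4=0
seg 0: a=-5, c=M0/2=0, d=(M1−M0)/(6·2)=-977/4128, b=Δ0−h0·(2M0+M1)/6=3041/1032
seg 1: a=-1, c=M1/2=-977/688, d=(M2−M1)/(6·2)=2305/4128, b=Δ1−h1·(2M1+M2)/6=55/516
seg 2: a=-2, c=M2/2=83/43, d=(M3−M2)/(6·1)=-1091/1032, b=Δ2−h2·(2M2+M3)/6=1163/1032
seg 3: a=0, c=M3/2=-427/344, d=(M4−M3)/(6·3)=427/3096, b=Δ3−h3·(2M3+M4)/6=937/516
t_q=13/2 → seg 3, τ=3/2; S=0+937/516·τ+-427/344·τ²+427/3096·τ³=1091/2752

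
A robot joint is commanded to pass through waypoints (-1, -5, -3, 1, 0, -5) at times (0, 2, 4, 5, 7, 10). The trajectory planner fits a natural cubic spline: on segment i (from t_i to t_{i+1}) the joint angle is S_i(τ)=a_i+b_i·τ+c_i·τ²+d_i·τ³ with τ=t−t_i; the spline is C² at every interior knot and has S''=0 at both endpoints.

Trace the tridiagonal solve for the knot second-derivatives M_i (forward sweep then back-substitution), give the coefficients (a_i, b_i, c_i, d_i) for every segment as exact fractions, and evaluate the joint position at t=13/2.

Δ: Δ0=-2, Δ1=1, Δ2=4, Δ3=-1/2, Δ4=-5/3
row 1: diag=8, rhs=18; c'=1/4, d'=9/4
row 2: denom=6−2·1/4=11/2; d'=(18−2·9/4)/(11/2)=27/11
row 3: denom=6−1·2/11=64/11; d'=(-27−1·27/11)/(64/11)=-81/16
row 4: denom=10−2·11/32=149/16; d'=(-7−2·-81/16)/(149/16)=50/149
back: M4=50/149
back: M3=-81/16−11/32·50/149=-1543/298
back: M2=27/11−2/11·-1543/298=506/149
back: M1=9/4−1/4·506/149=835/596
M: M0=0, M1=835/596, M2=506/149, M3=-1543/298, M4=50/149, M5=0
seg 0: a=-1, c=M0/2=0, d=(M1−M0)/(6·2)=835/7152, b=Δ0−h0·(2M0+M1)/6=-4411/1788
seg 1: a=-5, c=M1/2=835/1192, d=(M2−M1)/(6·2)=1189/7152, b=Δ1−h1·(2M1+M2)/6=-953/894
seg 2: a=-3, c=M2/2=253/149, d=(M3−M2)/(6·1)=-2555/1788, b=Δ2−h2·(2M2+M3)/6=6671/1788
seg 3: a=1, c=M3/2=-1543/596, d=(M4−M3)/(6·2)=1643/3576, b=Δ3−h3·(2M3+M4)/6=2539/894
seg 4: a=0, c=M4/2=25/149, d=(M5−M4)/(6·3)=-25/1341, b=Δ4−h4·(2M4+M5)/6=-895/447
t_q=13/2 → seg 3, τ=3/2; S=1+2539/894·τ+-1543/596·τ²+1643/3576·τ³=9399/9536

  seg 0: a=-1 b=-4411/1788 c=0 d=835/7152
  seg 1: a=-5 b=-953/894 c=835/1192 d=1189/7152
  seg 2: a=-3 b=6671/1788 c=253/149 d=-2555/1788
  seg 3: a=1 b=2539/894 c=-1543/596 d=1643/3576
  seg 4: a=0 b=-895/447 c=25/149 d=-25/1341
S(13/2) = 9399/9536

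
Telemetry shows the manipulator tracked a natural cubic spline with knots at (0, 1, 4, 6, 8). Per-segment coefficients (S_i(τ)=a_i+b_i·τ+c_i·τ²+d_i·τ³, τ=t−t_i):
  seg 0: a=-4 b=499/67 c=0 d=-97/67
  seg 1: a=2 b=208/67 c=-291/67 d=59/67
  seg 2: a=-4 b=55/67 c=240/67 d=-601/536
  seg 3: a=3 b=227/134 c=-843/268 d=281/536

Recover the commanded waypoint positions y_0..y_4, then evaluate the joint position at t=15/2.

y_0=-4 y_1=2 y_2=-4 y_3=3 y_4=-2
S(15/2) = 999/4288

y_0 = S_0(0) = a_0 = -4
y_1 = S_1(0) = a_1 = 2
y_2 = S_2(0) = a_2 = -4
y_3 = S_3(0) = a_3 = 3
y_4 = S_3(2) = -2
t_q=15/2 is in segment 3 (τ=3/2); S_3(τ)=999/4288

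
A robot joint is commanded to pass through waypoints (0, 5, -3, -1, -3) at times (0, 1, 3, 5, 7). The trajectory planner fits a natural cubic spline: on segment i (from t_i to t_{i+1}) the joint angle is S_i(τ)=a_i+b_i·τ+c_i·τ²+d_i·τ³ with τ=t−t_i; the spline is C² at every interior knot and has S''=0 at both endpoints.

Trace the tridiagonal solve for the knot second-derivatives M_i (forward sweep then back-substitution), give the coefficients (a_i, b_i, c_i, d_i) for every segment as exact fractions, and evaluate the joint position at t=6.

Δ: Δ0=5, Δ1=-4, Δ2=1, Δ3=-1
row 1: diag=6, rhs=-54; c'=1/3, d'=-9
row 2: denom=8−2·1/3=22/3; d'=(30−2·-9)/(22/3)=72/11
row 3: denom=8−2·3/11=82/11; d'=(-12−2·72/11)/(82/11)=-138/41
back: M3=-138/41
back: M2=72/11−3/11·-138/41=306/41
back: M1=-9−1/3·306/41=-471/41
M: M0=0, M1=-471/41, M2=306/41, M3=-138/41, M4=0
seg 0: a=0, c=M0/2=0, d=(M1−M0)/(6·1)=-157/82, b=Δ0−h0·(2M0+M1)/6=567/82
seg 1: a=5, c=M1/2=-471/82, d=(M2−M1)/(6·2)=259/164, b=Δ1−h1·(2M1+M2)/6=48/41
seg 2: a=-3, c=M2/2=153/41, d=(M3−M2)/(6·2)=-37/41, b=Δ2−h2·(2M2+M3)/6=-117/41
seg 3: a=-1, c=M3/2=-69/41, d=(M4−M3)/(6·2)=23/82, b=Δ3−h3·(2M3+M4)/6=51/41
t_q=6 → seg 3, τ=1; S=-1+51/41·τ+-69/41·τ²+23/82·τ³=-95/82

  seg 0: a=0 b=567/82 c=0 d=-157/82
  seg 1: a=5 b=48/41 c=-471/82 d=259/164
  seg 2: a=-3 b=-117/41 c=153/41 d=-37/41
  seg 3: a=-1 b=51/41 c=-69/41 d=23/82
S(6) = -95/82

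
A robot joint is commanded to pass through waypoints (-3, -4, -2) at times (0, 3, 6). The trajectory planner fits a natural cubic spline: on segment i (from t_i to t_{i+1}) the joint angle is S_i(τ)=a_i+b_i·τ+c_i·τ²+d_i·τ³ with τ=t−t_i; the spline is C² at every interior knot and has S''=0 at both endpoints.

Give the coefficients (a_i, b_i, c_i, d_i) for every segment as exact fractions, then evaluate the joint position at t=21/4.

Δ: Δ0=-1/3, Δ1=2/3
row 1: diag=12, rhs=6; c'=1/4, d'=1/2
back: M1=1/2
M: M0=0, M1=1/2, M2=0
seg 0: a=-3, c=M0/2=0, d=(M1−M0)/(6·3)=1/36, b=Δ0−h0·(2M0+M1)/6=-7/12
seg 1: a=-4, c=M1/2=1/4, d=(M2−M1)/(6·3)=-1/36, b=Δ1−h1·(2M1+M2)/6=1/6
t_q=21/4 → seg 1, τ=9/4; S=-4+1/6·τ+1/4·τ²+-1/36·τ³=-685/256

  seg 0: a=-3 b=-7/12 c=0 d=1/36
  seg 1: a=-4 b=1/6 c=1/4 d=-1/36
S(21/4) = -685/256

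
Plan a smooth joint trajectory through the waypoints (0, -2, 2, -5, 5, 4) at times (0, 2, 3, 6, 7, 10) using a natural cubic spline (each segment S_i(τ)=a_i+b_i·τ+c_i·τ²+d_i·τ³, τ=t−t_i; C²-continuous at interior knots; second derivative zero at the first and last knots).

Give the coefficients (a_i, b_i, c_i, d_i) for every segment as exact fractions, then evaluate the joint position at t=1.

  seg 0: a=0 b=-2767/843 c=0 d=481/843
  seg 1: a=-2 b=3005/843 c=962/281 d=-2519/843
  seg 2: a=2 b=1220/843 c=-1557/281 d=10826/7587
  seg 3: a=-5 b=5672/843 c=6155/843 d=-3397/843
  seg 4: a=5 b=2597/281 c=-4036/843 d=4036/7587
S(1) = -762/281

Δ: Δ0=-1, Δ1=4, Δ2=-7/3, Δ3=10, Δ4=-1/3
row 1: diag=6, rhs=30; c'=1/6, d'=5
row 2: denom=8−1·1/6=47/6; d'=(-38−1·5)/(47/6)=-258/47
row 3: denom=8−3·18/47=322/47; d'=(74−3·-258/47)/(322/47)=2126/161
row 4: denom=8−1·47/322=2529/322; d'=(-62−1·2126/161)/(2529/322)=-8072/843
back: M4=-8072/843
back: M3=2126/161−47/322·-8072/843=12310/843
back: M2=-258/47−18/47·12310/843=-3114/281
back: M1=5−1/6·-3114/281=1924/281
M: M0=0, M1=1924/281, M2=-3114/281, M3=12310/843, M4=-8072/843, M5=0
seg 0: a=0, c=M0/2=0, d=(M1−M0)/(6·2)=481/843, b=Δ0−h0·(2M0+M1)/6=-2767/843
seg 1: a=-2, c=M1/2=962/281, d=(M2−M1)/(6·1)=-2519/843, b=Δ1−h1·(2M1+M2)/6=3005/843
seg 2: a=2, c=M2/2=-1557/281, d=(M3−M2)/(6·3)=10826/7587, b=Δ2−h2·(2M2+M3)/6=1220/843
seg 3: a=-5, c=M3/2=6155/843, d=(M4−M3)/(6·1)=-3397/843, b=Δ3−h3·(2M3+M4)/6=5672/843
seg 4: a=5, c=M4/2=-4036/843, d=(M5−M4)/(6·3)=4036/7587, b=Δ4−h4·(2M4+M5)/6=2597/281
t_q=1 → seg 0, τ=1; S=0+-2767/843·τ+0·τ²+481/843·τ³=-762/281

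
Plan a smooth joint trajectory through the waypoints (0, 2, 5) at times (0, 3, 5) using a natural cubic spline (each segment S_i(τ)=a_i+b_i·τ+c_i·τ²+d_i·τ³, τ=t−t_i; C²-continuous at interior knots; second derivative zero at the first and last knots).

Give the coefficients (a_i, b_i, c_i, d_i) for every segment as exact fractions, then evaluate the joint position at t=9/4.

  seg 0: a=0 b=5/12 c=0 d=1/36
  seg 1: a=2 b=7/6 c=1/4 d=-1/24
S(9/4) = 321/256

Δ: Δ0=2/3, Δ1=3/2
row 1: diag=10, rhs=5; c'=1/5, d'=1/2
back: M1=1/2
M: M0=0, M1=1/2, M2=0
seg 0: a=0, c=M0/2=0, d=(M1−M0)/(6·3)=1/36, b=Δ0−h0·(2M0+M1)/6=5/12
seg 1: a=2, c=M1/2=1/4, d=(M2−M1)/(6·2)=-1/24, b=Δ1−h1·(2M1+M2)/6=7/6
t_q=9/4 → seg 0, τ=9/4; S=0+5/12·τ+0·τ²+1/36·τ³=321/256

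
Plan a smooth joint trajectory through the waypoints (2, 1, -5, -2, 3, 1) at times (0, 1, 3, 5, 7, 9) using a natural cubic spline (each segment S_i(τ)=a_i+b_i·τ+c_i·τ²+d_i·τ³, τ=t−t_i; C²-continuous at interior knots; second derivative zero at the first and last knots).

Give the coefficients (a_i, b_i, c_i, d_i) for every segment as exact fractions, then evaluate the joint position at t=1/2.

  seg 0: a=2 b=-67/153 c=0 d=-86/153
  seg 1: a=1 b=-325/153 c=-86/51 d=191/306
  seg 2: a=-5 b=-211/153 c=35/17 d=-379/1224
  seg 3: a=-2 b=961/306 c=41/204 d=-319/1224
  seg 4: a=3 b=125/153 c=-139/102 d=139/612
S(1/2) = 349/204

Δ: Δ0=-1, Δ1=-3, Δ2=3/2, Δ3=5/2, Δ4=-1
row 1: diag=6, rhs=-12; c'=1/3, d'=-2
row 2: denom=8−2·1/3=22/3; d'=(27−2·-2)/(22/3)=93/22
row 3: denom=8−2·3/11=82/11; d'=(6−2·93/22)/(82/11)=-27/82
row 4: denom=8−2·11/41=306/41; d'=(-21−2·-27/82)/(306/41)=-139/51
back: M4=-139/51
back: M3=-27/82−11/41·-139/51=41/102
back: M2=93/22−3/11·41/102=70/17
back: M1=-2−1/3·70/17=-172/51
M: M0=0, M1=-172/51, M2=70/17, M3=41/102, M4=-139/51, M5=0
seg 0: a=2, c=M0/2=0, d=(M1−M0)/(6·1)=-86/153, b=Δ0−h0·(2M0+M1)/6=-67/153
seg 1: a=1, c=M1/2=-86/51, d=(M2−M1)/(6·2)=191/306, b=Δ1−h1·(2M1+M2)/6=-325/153
seg 2: a=-5, c=M2/2=35/17, d=(M3−M2)/(6·2)=-379/1224, b=Δ2−h2·(2M2+M3)/6=-211/153
seg 3: a=-2, c=M3/2=41/204, d=(M4−M3)/(6·2)=-319/1224, b=Δ3−h3·(2M3+M4)/6=961/306
seg 4: a=3, c=M4/2=-139/102, d=(M5−M4)/(6·2)=139/612, b=Δ4−h4·(2M4+M5)/6=125/153
t_q=1/2 → seg 0, τ=1/2; S=2+-67/153·τ+0·τ²+-86/153·τ³=349/204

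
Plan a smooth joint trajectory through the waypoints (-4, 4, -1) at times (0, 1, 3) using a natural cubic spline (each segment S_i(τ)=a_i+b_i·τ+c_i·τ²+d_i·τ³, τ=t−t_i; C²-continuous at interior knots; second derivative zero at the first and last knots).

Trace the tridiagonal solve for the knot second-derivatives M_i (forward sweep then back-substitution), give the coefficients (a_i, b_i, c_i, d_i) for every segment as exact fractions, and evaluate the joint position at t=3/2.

  seg 0: a=-4 b=39/4 c=0 d=-7/4
  seg 1: a=4 b=9/2 c=-21/4 d=7/8
S(3/2) = 323/64

Δ: Δ0=8, Δ1=-5/2
row 1: diag=6, rhs=-63; c'=1/3, d'=-21/2
back: M1=-21/2
M: M0=0, M1=-21/2, M2=0
seg 0: a=-4, c=M0/2=0, d=(M1−M0)/(6·1)=-7/4, b=Δ0−h0·(2M0+M1)/6=39/4
seg 1: a=4, c=M1/2=-21/4, d=(M2−M1)/(6·2)=7/8, b=Δ1−h1·(2M1+M2)/6=9/2
t_q=3/2 → seg 1, τ=1/2; S=4+9/2·τ+-21/4·τ²+7/8·τ³=323/64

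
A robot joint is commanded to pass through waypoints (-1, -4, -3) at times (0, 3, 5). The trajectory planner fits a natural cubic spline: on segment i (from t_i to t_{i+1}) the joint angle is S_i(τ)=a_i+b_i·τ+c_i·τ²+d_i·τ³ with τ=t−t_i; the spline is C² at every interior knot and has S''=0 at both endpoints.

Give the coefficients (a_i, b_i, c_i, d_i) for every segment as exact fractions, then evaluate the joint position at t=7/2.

  seg 0: a=-1 b=-29/20 c=0 d=1/20
  seg 1: a=-4 b=-1/10 c=9/20 d=-3/40
S(7/2) = -1263/320

Δ: Δ0=-1, Δ1=1/2
row 1: diag=10, rhs=9; c'=1/5, d'=9/10
back: M1=9/10
M: M0=0, M1=9/10, M2=0
seg 0: a=-1, c=M0/2=0, d=(M1−M0)/(6·3)=1/20, b=Δ0−h0·(2M0+M1)/6=-29/20
seg 1: a=-4, c=M1/2=9/20, d=(M2−M1)/(6·2)=-3/40, b=Δ1−h1·(2M1+M2)/6=-1/10
t_q=7/2 → seg 1, τ=1/2; S=-4+-1/10·τ+9/20·τ²+-3/40·τ³=-1263/320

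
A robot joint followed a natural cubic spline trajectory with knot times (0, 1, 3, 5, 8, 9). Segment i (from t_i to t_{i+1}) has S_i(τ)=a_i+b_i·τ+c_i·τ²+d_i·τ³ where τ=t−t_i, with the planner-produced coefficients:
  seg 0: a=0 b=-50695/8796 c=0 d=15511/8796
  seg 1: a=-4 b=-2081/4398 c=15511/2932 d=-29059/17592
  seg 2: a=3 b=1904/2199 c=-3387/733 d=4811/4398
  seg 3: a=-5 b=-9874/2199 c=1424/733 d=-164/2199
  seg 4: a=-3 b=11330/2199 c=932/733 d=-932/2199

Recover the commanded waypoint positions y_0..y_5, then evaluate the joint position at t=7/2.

y_0 = S_0(0) = a_0 = 0
y_1 = S_1(0) = a_1 = -4
y_2 = S_2(0) = a_2 = 3
y_3 = S_3(0) = a_3 = -5
y_4 = S_4(0) = a_4 = -3
y_5 = S_4(1) = 3
t_q=7/2 is in segment 2 (τ=1/2); S_2(τ)=28317/11728

y_0=0 y_1=-4 y_2=3 y_3=-5 y_4=-3 y_5=3
S(7/2) = 28317/11728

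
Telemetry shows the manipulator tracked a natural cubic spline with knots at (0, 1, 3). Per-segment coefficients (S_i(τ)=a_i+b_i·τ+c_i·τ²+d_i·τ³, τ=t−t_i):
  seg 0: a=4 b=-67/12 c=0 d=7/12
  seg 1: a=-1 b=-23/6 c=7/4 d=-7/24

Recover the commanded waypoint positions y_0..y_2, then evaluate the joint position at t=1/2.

y_0 = S_0(0) = a_0 = 4
y_1 = S_1(0) = a_1 = -1
y_2 = S_1(2) = -4
t_q=1/2 is in segment 0 (τ=1/2); S_0(τ)=41/32

y_0=4 y_1=-1 y_2=-4
S(1/2) = 41/32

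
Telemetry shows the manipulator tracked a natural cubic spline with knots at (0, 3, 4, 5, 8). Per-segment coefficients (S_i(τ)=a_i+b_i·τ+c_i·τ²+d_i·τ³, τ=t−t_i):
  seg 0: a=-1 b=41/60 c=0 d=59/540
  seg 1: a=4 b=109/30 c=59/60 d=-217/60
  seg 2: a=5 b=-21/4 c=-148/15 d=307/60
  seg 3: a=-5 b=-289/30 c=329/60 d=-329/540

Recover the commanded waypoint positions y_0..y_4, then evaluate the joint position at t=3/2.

y_0 = S_0(0) = a_0 = -1
y_1 = S_1(0) = a_1 = 4
y_2 = S_2(0) = a_2 = 5
y_3 = S_3(0) = a_3 = -5
y_4 = S_3(3) = -1
t_q=3/2 is in segment 0 (τ=3/2); S_0(τ)=63/160

y_0=-1 y_1=4 y_2=5 y_3=-5 y_4=-1
S(3/2) = 63/160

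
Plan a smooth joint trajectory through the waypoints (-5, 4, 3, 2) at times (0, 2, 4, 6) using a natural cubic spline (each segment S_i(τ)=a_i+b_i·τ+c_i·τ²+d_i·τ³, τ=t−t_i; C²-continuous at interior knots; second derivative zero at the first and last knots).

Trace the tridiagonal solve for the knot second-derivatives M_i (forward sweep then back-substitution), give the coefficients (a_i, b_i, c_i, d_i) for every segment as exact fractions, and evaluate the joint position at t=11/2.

Δ: Δ0=9/2, Δ1=-1/2, Δ2=-1/2
row 1: diag=8, rhs=-30; c'=1/4, d'=-15/4
row 2: denom=8−2·1/4=15/2; d'=(0−2·-15/4)/(15/2)=1
back: M2=1
back: M1=-15/4−1/4·1=-4
M: M0=0, M1=-4, M2=1, M3=0
seg 0: a=-5, c=M0/2=0, d=(M1−M0)/(6·2)=-1/3, b=Δ0−h0·(2M0+M1)/6=35/6
seg 1: a=4, c=M1/2=-2, d=(M2−M1)/(6·2)=5/12, b=Δ1−h1·(2M1+M2)/6=11/6
seg 2: a=3, c=M2/2=1/2, d=(M3−M2)/(6·2)=-1/12, b=Δ2−h2·(2M2+M3)/6=-7/6
t_q=11/2 → seg 2, τ=3/2; S=3+-7/6·τ+1/2·τ²+-1/12·τ³=67/32

  seg 0: a=-5 b=35/6 c=0 d=-1/3
  seg 1: a=4 b=11/6 c=-2 d=5/12
  seg 2: a=3 b=-7/6 c=1/2 d=-1/12
S(11/2) = 67/32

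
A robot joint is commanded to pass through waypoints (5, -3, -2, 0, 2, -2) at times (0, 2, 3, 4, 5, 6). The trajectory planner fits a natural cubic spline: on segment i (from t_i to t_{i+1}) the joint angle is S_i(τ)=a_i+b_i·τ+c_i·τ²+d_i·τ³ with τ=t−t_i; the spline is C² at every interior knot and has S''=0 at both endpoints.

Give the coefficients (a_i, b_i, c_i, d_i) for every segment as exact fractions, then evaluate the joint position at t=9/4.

  seg 0: a=5 b=-1826/321 c=0 d=271/642
  seg 1: a=-3 b=-200/321 c=271/107 d=-292/321
  seg 2: a=-2 b=550/321 c=-21/107 d=155/321
  seg 3: a=0 b=889/321 c=134/107 d=-649/321
  seg 4: a=2 b=-254/321 c=-515/107 d=515/321
S(9/4) = -1289/428

Δ: Δ0=-4, Δ1=1, Δ2=2, Δ3=2, Δ4=-4
row 1: diag=6, rhs=30; c'=1/6, d'=5
row 2: denom=4−1·1/6=23/6; d'=(6−1·5)/(23/6)=6/23
row 3: denom=4−1·6/23=86/23; d'=(0−1·6/23)/(86/23)=-3/43
row 4: denom=4−1·23/86=321/86; d'=(-36−1·-3/43)/(321/86)=-1030/107
back: M4=-1030/107
back: M3=-3/43−23/86·-1030/107=268/107
back: M2=6/23−6/23·268/107=-42/107
back: M1=5−1/6·-42/107=542/107
M: M0=0, M1=542/107, M2=-42/107, M3=268/107, M4=-1030/107, M5=0
seg 0: a=5, c=M0/2=0, d=(M1−M0)/(6·2)=271/642, b=Δ0−h0·(2M0+M1)/6=-1826/321
seg 1: a=-3, c=M1/2=271/107, d=(M2−M1)/(6·1)=-292/321, b=Δ1−h1·(2M1+M2)/6=-200/321
seg 2: a=-2, c=M2/2=-21/107, d=(M3−M2)/(6·1)=155/321, b=Δ2−h2·(2M2+M3)/6=550/321
seg 3: a=0, c=M3/2=134/107, d=(M4−M3)/(6·1)=-649/321, b=Δ3−h3·(2M3+M4)/6=889/321
seg 4: a=2, c=M4/2=-515/107, d=(M5−M4)/(6·1)=515/321, b=Δ4−h4·(2M4+M5)/6=-254/321
t_q=9/4 → seg 1, τ=1/4; S=-3+-200/321·τ+271/107·τ²+-292/321·τ³=-1289/428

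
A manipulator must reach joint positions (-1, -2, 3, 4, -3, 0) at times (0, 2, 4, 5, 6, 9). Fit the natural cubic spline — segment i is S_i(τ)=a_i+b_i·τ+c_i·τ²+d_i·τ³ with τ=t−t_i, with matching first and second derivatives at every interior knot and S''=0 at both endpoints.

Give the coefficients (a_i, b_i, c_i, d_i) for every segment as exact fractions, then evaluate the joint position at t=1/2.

Δ: Δ0=-1/2, Δ1=5/2, Δ2=1, Δ3=-7, Δ4=1
row 1: diag=8, rhs=18; c'=1/4, d'=9/4
row 2: denom=6−2·1/4=11/2; d'=(-9−2·9/4)/(11/2)=-27/11
row 3: denom=4−1·2/11=42/11; d'=(-48−1·-27/11)/(42/11)=-167/14
row 4: denom=8−1·11/42=325/42; d'=(48−1·-167/14)/(325/42)=2517/325
back: M4=2517/325
back: M3=-167/14−11/42·2517/325=-4536/325
back: M2=-27/11−2/11·-4536/325=27/325
back: M1=9/4−1/4·27/325=1449/650
M: M0=0, M1=1449/650, M2=27/325, M3=-4536/325, M4=2517/325, M5=0
seg 0: a=-1, c=M0/2=0, d=(M1−M0)/(6·2)=483/2600, b=Δ0−h0·(2M0+M1)/6=-404/325
seg 1: a=-2, c=M1/2=1449/1300, d=(M2−M1)/(6·2)=-93/520, b=Δ1−h1·(2M1+M2)/6=641/650
seg 2: a=3, c=M2/2=27/650, d=(M3−M2)/(6·1)=-117/50, b=Δ2−h2·(2M2+M3)/6=1072/325
seg 3: a=4, c=M3/2=-2268/325, d=(M4−M3)/(6·1)=2351/650, b=Δ3−h3·(2M3+M4)/6=-473/130
seg 4: a=-3, c=M4/2=2517/650, d=(M5−M4)/(6·3)=-839/1950, b=Δ4−h4·(2M4+M5)/6=-2192/325
t_q=1/2 → seg 0, τ=1/2; S=-1+-404/325·τ+0·τ²+483/2600·τ³=-6649/4160

  seg 0: a=-1 b=-404/325 c=0 d=483/2600
  seg 1: a=-2 b=641/650 c=1449/1300 d=-93/520
  seg 2: a=3 b=1072/325 c=27/650 d=-117/50
  seg 3: a=4 b=-473/130 c=-2268/325 d=2351/650
  seg 4: a=-3 b=-2192/325 c=2517/650 d=-839/1950
S(1/2) = -6649/4160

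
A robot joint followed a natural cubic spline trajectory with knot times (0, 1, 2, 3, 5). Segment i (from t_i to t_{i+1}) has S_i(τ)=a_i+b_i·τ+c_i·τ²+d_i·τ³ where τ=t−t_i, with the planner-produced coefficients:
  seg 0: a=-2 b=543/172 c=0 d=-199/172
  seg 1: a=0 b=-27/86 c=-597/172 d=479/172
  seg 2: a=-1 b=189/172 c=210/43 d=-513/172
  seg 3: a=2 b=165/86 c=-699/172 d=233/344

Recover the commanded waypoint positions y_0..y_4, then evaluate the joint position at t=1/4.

y_0=-2 y_1=0 y_2=-1 y_3=2 y_4=-5
S(1/4) = -13527/11008

y_0 = S_0(0) = a_0 = -2
y_1 = S_1(0) = a_1 = 0
y_2 = S_2(0) = a_2 = -1
y_3 = S_3(0) = a_3 = 2
y_4 = S_3(2) = -5
t_q=1/4 is in segment 0 (τ=1/4); S_0(τ)=-13527/11008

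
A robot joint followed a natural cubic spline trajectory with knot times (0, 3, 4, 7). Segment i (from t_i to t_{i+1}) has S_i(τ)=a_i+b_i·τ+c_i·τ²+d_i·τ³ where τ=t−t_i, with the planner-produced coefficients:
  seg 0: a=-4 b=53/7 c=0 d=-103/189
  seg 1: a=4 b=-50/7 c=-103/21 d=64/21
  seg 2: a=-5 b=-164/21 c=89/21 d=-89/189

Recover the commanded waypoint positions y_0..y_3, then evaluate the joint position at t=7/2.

y_0 = S_0(0) = a_0 = -4
y_1 = S_1(0) = a_1 = 4
y_2 = S_2(0) = a_2 = -5
y_3 = S_2(3) = -3
t_q=7/2 is in segment 1 (τ=1/2); S_1(τ)=-5/12

y_0=-4 y_1=4 y_2=-5 y_3=-3
S(7/2) = -5/12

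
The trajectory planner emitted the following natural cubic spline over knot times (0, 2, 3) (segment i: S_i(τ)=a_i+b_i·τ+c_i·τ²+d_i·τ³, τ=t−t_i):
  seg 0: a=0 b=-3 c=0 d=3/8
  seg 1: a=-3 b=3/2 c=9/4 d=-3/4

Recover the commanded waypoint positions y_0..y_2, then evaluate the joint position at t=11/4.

y_0 = S_0(0) = a_0 = 0
y_1 = S_1(0) = a_1 = -3
y_2 = S_1(1) = 0
t_q=11/4 is in segment 1 (τ=3/4); S_1(τ)=-237/256

y_0=0 y_1=-3 y_2=0
S(11/4) = -237/256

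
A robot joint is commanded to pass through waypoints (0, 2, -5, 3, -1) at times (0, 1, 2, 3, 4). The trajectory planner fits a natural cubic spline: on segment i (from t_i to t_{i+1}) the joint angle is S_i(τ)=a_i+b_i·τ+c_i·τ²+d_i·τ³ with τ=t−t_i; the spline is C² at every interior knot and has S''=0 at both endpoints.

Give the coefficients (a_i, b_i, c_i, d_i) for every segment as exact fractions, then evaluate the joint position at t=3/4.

  seg 0: a=0 b=319/56 c=0 d=-207/56
  seg 1: a=2 b=-151/28 c=-621/56 d=531/56
  seg 2: a=-5 b=7/8 c=243/14 d=-573/56
  seg 3: a=3 b=137/28 c=-747/56 d=249/56
S(3/4) = 1389/512

Δ: Δ0=2, Δ1=-7, Δ2=8, Δ3=-4
row 1: diag=4, rhs=-54; c'=1/4, d'=-27/2
row 2: denom=4−1·1/4=15/4; d'=(90−1·-27/2)/(15/4)=138/5
row 3: denom=4−1·4/15=56/15; d'=(-72−1·138/5)/(56/15)=-747/28
back: M3=-747/28
back: M2=138/5−4/15·-747/28=243/7
back: M1=-27/2−1/4·243/7=-621/28
M: M0=0, M1=-621/28, M2=243/7, M3=-747/28, M4=0
seg 0: a=0, c=M0/2=0, d=(M1−M0)/(6·1)=-207/56, b=Δ0−h0·(2M0+M1)/6=319/56
seg 1: a=2, c=M1/2=-621/56, d=(M2−M1)/(6·1)=531/56, b=Δ1−h1·(2M1+M2)/6=-151/28
seg 2: a=-5, c=M2/2=243/14, d=(M3−M2)/(6·1)=-573/56, b=Δ2−h2·(2M2+M3)/6=7/8
seg 3: a=3, c=M3/2=-747/56, d=(M4−M3)/(6·1)=249/56, b=Δ3−h3·(2M3+M4)/6=137/28
t_q=3/4 → seg 0, τ=3/4; S=0+319/56·τ+0·τ²+-207/56·τ³=1389/512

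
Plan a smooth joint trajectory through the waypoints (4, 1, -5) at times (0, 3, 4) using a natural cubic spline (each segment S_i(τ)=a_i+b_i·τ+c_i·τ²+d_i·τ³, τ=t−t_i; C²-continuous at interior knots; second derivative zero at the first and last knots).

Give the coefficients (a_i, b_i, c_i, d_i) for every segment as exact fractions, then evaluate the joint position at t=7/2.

  seg 0: a=4 b=7/8 c=0 d=-5/24
  seg 1: a=1 b=-19/4 c=-15/8 d=5/8
S(7/2) = -113/64

Δ: Δ0=-1, Δ1=-6
row 1: diag=8, rhs=-30; c'=1/8, d'=-15/4
back: M1=-15/4
M: M0=0, M1=-15/4, M2=0
seg 0: a=4, c=M0/2=0, d=(M1−M0)/(6·3)=-5/24, b=Δ0−h0·(2M0+M1)/6=7/8
seg 1: a=1, c=M1/2=-15/8, d=(M2−M1)/(6·1)=5/8, b=Δ1−h1·(2M1+M2)/6=-19/4
t_q=7/2 → seg 1, τ=1/2; S=1+-19/4·τ+-15/8·τ²+5/8·τ³=-113/64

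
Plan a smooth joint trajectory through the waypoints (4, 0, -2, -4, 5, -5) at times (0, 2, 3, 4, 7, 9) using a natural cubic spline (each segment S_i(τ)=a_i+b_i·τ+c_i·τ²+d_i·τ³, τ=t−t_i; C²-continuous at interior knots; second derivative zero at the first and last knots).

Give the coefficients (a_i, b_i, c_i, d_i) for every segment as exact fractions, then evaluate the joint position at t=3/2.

Δ: Δ0=-2, Δ1=-2, Δ2=-2, Δ3=3, Δ4=-5
row 1: diag=6, rhs=0; c'=1/6, d'=0
row 2: denom=4−1·1/6=23/6; d'=(0−1·0)/(23/6)=0
row 3: denom=8−1·6/23=178/23; d'=(30−1·0)/(178/23)=345/89
row 4: denom=10−3·69/178=1573/178; d'=(-48−3·345/89)/(1573/178)=-10614/1573
back: M4=-10614/1573
back: M3=345/89−69/178·-10614/1573=10212/1573
back: M2=0−6/23·10212/1573=-2664/1573
back: M1=0−1/6·-2664/1573=444/1573
M: M0=0, M1=444/1573, M2=-2664/1573, M3=10212/1573, M4=-10614/1573, M5=0
seg 0: a=4, c=M0/2=0, d=(M1−M0)/(6·2)=37/1573, b=Δ0−h0·(2M0+M1)/6=-3294/1573
seg 1: a=0, c=M1/2=222/1573, d=(M2−M1)/(6·1)=-518/1573, b=Δ1−h1·(2M1+M2)/6=-2850/1573
seg 2: a=-2, c=M2/2=-1332/1573, d=(M3−M2)/(6·1)=2146/1573, b=Δ2−h2·(2M2+M3)/6=-360/143
seg 3: a=-4, c=M3/2=5106/1573, d=(M4−M3)/(6·3)=-89/121, b=Δ3−h3·(2M3+M4)/6=-186/1573
seg 4: a=5, c=M4/2=-5307/1573, d=(M5−M4)/(6·2)=1769/3146, b=Δ4−h4·(2M4+M5)/6=-789/1573
t_q=3/2 → seg 0, τ=3/2; S=4+-3294/1573·τ+0·τ²+37/1573·τ³=11807/12584

  seg 0: a=4 b=-3294/1573 c=0 d=37/1573
  seg 1: a=0 b=-2850/1573 c=222/1573 d=-518/1573
  seg 2: a=-2 b=-360/143 c=-1332/1573 d=2146/1573
  seg 3: a=-4 b=-186/1573 c=5106/1573 d=-89/121
  seg 4: a=5 b=-789/1573 c=-5307/1573 d=1769/3146
S(3/2) = 11807/12584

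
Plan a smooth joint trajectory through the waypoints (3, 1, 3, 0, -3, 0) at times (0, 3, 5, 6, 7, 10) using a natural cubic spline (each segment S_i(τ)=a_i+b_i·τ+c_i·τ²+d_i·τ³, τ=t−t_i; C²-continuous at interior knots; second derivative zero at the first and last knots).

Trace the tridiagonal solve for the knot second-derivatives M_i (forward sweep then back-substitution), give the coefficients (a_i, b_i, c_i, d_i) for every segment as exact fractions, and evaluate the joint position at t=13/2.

  seg 0: a=3 b=-59/36 c=0 d=35/324
  seg 1: a=1 b=23/18 c=35/36 d=-5/9
  seg 2: a=3 b=-3/2 c=-85/36 d=31/36
  seg 3: a=0 b=-131/36 c=2/9 d=5/12
  seg 4: a=-3 b=-35/18 c=53/36 d=-53/324
S(13/2) = -493/288

Δ: Δ0=-2/3, Δ1=1, Δ2=-3, Δ3=-3, Δ4=1
row 1: diag=10, rhs=10; c'=1/5, d'=1
row 2: denom=6−2·1/5=28/5; d'=(-24−2·1)/(28/5)=-65/14
row 3: denom=4−1·5/28=107/28; d'=(0−1·-65/14)/(107/28)=130/107
row 4: denom=8−1·28/107=828/107; d'=(24−1·130/107)/(828/107)=53/18
back: M4=53/18
back: M3=130/107−28/107·53/18=4/9
back: M2=-65/14−5/28·4/9=-85/18
back: M1=1−1/5·-85/18=35/18
M: M0=0, M1=35/18, M2=-85/18, M3=4/9, M4=53/18, M5=0
seg 0: a=3, c=M0/2=0, d=(M1−M0)/(6·3)=35/324, b=Δ0−h0·(2M0+M1)/6=-59/36
seg 1: a=1, c=M1/2=35/36, d=(M2−M1)/(6·2)=-5/9, b=Δ1−h1·(2M1+M2)/6=23/18
seg 2: a=3, c=M2/2=-85/36, d=(M3−M2)/(6·1)=31/36, b=Δ2−h2·(2M2+M3)/6=-3/2
seg 3: a=0, c=M3/2=2/9, d=(M4−M3)/(6·1)=5/12, b=Δ3−h3·(2M3+M4)/6=-131/36
seg 4: a=-3, c=M4/2=53/36, d=(M5−M4)/(6·3)=-53/324, b=Δ4−h4·(2M4+M5)/6=-35/18
t_q=13/2 → seg 3, τ=1/2; S=0+-131/36·τ+2/9·τ²+5/12·τ³=-493/288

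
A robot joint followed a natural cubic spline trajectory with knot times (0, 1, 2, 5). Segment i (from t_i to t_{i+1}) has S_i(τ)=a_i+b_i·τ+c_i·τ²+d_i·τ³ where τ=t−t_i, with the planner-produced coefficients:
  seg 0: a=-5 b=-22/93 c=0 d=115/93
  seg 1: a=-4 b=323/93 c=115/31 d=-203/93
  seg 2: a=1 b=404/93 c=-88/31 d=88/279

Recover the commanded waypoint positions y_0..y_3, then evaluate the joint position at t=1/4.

y_0=-5 y_1=-4 y_2=1 y_3=-3
S(1/4) = -9999/1984

y_0 = S_0(0) = a_0 = -5
y_1 = S_1(0) = a_1 = -4
y_2 = S_2(0) = a_2 = 1
y_3 = S_2(3) = -3
t_q=1/4 is in segment 0 (τ=1/4); S_0(τ)=-9999/1984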